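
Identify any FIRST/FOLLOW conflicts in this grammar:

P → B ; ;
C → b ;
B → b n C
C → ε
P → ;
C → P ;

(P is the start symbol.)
Yes. C → P ';' with FOLLOW(C) on { ';' }

A FIRST/FOLLOW conflict occurs when a non-terminal N has a nullable alternative N → β (β ⇒* ε) and another alternative N → α with FIRST(α) ∩ FOLLOW(N) ≠ ∅: on such a lookahead the parser cannot decide between expanding α and letting N vanish via β.

Nullable non-terminals: C.
FIRST sets used below: FIRST(P) = { ';', 'b' }

C: nullable alternative(s) C → ε; FOLLOW(C) = { ';' }
  C → b ;: FIRST \ {ε} = { 'b' } — disjoint from FOLLOW(C)
  C → ε: FIRST \ {ε} = { } — this is the only nullable alternative, skip
  C → P ;: FIRST \ {ε} = { ';', 'b' } — overlaps FOLLOW(C) on { ';' }: CONFLICT

B, P have no nullable alternative, so no FIRST/FOLLOW check is needed there.

So the grammar has 1 FIRST/FOLLOW conflict (marked CONFLICT above).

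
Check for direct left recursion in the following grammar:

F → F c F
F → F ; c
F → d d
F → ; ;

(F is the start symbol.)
Yes, F is left-recursive

F → F c F: LEFT RECURSIVE (starts with F)
F → F ; c: LEFT RECURSIVE (starts with F)
F → d d: starts with d
F → ; ;: starts with ';'

The grammar has direct left recursion on: F.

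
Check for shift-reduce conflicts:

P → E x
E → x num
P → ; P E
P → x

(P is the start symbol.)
Yes — I4: [P → x .] vs [E → x . num]

A shift-reduce conflict occurs when an LR(0) state has both:
  - a complete (reduce) item [A → α .] (dot at the end), and
  - a shift item [B → β . c γ] (dot before a terminal).

Augment with P' → P and build the canonical LR(0) collection (I0 = CLOSURE({[P' → . P]}), then GOTO on every symbol after a dot until no new states appear). It has 10 states:
  I0: { [E → . x num], [P → . ; P E], [P → . E x], [P → . x], [P' → . P] }  — shift
  I1: { [E → . x num], [P → . ; P E], [P → . E x], [P → . x], [P → ; . P E] }  — shift
  I2: { [P → E . x] }  — shift
  I3: { [P' → P .] }  — accept
  I4: { [E → x . num], [P → x .] }  — shift, reduce
  I5: { [E → x num .] }  — reduce
  I6: { [P → E x .] }  — reduce
  I7: { [E → . x num], [P → ; P . E] }  — shift
  I8: { [P → ; P E .] }  — reduce
  I9: { [E → x . num] }  — shift

I4 contains reduce item [P → x .] and shift item [E → x . num] — shift-reduce conflict.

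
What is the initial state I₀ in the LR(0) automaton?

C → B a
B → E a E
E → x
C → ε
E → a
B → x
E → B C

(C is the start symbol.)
{ [B → . E a E], [B → . x], [C → . B a], [C → .], [C' → . C], [E → . B C], [E → . a], [E → . x] }

First, augment the grammar with C' → C
I₀ = CLOSURE({ [C' → . C] }):
  [C' → . C] has the dot before C: add [C → . B a], [C → .]
  [C → . B a] has the dot before B: add [B → . E a E], [B → . x]
  [B → . E a E] has the dot before E: add [E → . x], [E → . a], [E → . B C]
No further items can be added.

I₀ = { [B → . E a E], [B → . x], [C → . B a], [C → .], [C' → . C], [E → . B C], [E → . a], [E → . x] }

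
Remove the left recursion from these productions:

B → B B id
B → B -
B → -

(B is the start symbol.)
B is directly left-recursive. The standard transformation for
  A → A α₁ | ... | A α_m | β₁ | ... | β_n
is
  A  → β₁ A' | ... | β_n A'
  A' → α₁ A' | ... | α_m A' | ε

B → - becomes B → - B'
B → B B id becomes B' → B id B'
B → B - becomes B' → - B'
Add B' → ε

Resulting grammar:
B → - B'
B' → B id B'
B' → - B'
B' → ε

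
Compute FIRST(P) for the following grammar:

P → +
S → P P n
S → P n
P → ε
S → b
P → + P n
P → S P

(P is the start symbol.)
{ '+', 'b', 'n', ε }

To compute FIRST(P), examine every production with P on the left-hand side, reading each right-hand side left to right until a non-nullable symbol is reached.

FIRST sets of the other non-terminals involved (by the same procedure, iterated to a fixed point):
  FIRST(S) = { '+', 'b', 'n' }

From P → +:
  - '+' is a terminal: add '+' and stop
From P → ε:
  - ε-production, so ε ∈ FIRST(P)
From P → + P n:
  - '+' is a terminal: add '+' and stop
From P → S P:
  - S is a non-terminal: add FIRST(S) \ {ε} = { '+', 'b', 'n' }
    S is not nullable, so stop

Collecting: FIRST(P) = { '+', 'b', 'n', ε }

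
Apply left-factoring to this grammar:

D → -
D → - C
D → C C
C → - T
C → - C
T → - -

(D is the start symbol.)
D → - D'
D' → ε
D' → C
D → C C
C → - C'
C' → T
C' → C
T → - -

Left-factoring transforms A → αβ₁ | αβ₂ into A → αA' and A' → β₁ | β₂
(α is the longest common prefix among the alternatives). Repeat until
no nonterminal has two alternatives with a common prefix.

Round 1: D has alternatives sharing prefix '-'. Introduce D': D → - D'
  Add: D' → ε
  Add: D' → C

Round 2: C has alternatives sharing prefix '-'. Introduce C': C → - C'
  Add: C' → T
  Add: C' → C

No remaining common prefixes — done.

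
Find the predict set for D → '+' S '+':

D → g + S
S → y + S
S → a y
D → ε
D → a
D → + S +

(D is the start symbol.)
PREDICT(D → '+' S '+') = (FIRST(RHS) \ {ε}) ∪ (FOLLOW(D) if ε ∈ FIRST(RHS), i.e. RHS ⇒* ε)
FIRST('+' S '+') = { '+' }
ε ∉ FIRST('+' S '+'), so FOLLOW(D) is not added.
PREDICT(D → '+' S '+') = { '+' }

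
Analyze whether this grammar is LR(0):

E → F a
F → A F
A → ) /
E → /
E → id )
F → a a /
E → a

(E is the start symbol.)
No. Shift-reduce conflict between [E → a .] and [F → a . a /]

A grammar is LR(0) if no state in the canonical LR(0) collection has:
  - both a shift item (dot before a terminal) and a complete item (shift-reduce conflict), or
  - two or more complete items (reduce-reduce conflict; the accept item [E' → E .] counts as a complete item here).

Augment with E' → E and build the canonical LR(0) collection (I0 = CLOSURE({[E' → . E]}), then GOTO on every symbol after a dot until no new states appear). It has 15 states:
  I0: { [A → . ) /], [E → . /], [E → . F a], [E → . a], [E → . id )], [E' → . E], [F → . A F], [F → . a a /] }  — shift
  I1: { [A → ) . /] }  — shift
  I2: { [E → / .] }  — reduce
  I3: { [A → . ) /], [F → . A F], [F → . a a /], [F → A . F] }  — shift
  I4: { [E' → E .] }  — accept
  I5: { [E → F . a] }  — shift
  I6: { [E → a .], [F → a . a /] }  — shift, reduce
  I7: { [E → id . )] }  — shift
  I8: { [E → id ) .] }  — reduce
  I9: { [F → a a . /] }  — shift
  I10: { [F → a a / .] }  — reduce
  I11: { [E → F a .] }  — reduce
  I12: { [F → A F .] }  — reduce
  I13: { [F → a . a /] }  — shift
  I14: { [A → ) / .] }  — reduce

Conflict in state I6:
  Shift-reduce conflict between [E → a .] and [F → a . a /]
So the grammar is NOT LR(0).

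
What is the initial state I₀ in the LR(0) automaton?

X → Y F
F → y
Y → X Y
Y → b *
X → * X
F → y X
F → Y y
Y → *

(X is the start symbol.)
First, augment the grammar with X' → X
I₀ = CLOSURE({ [X' → . X] }):
  [X' → . X] has the dot before X: add [X → . Y F], [X → . * X]
  [X → . Y F] has the dot before Y: add [Y → . X Y], [Y → . b *], [Y → . *]
No further items can be added.

I₀ = { [X → . * X], [X → . Y F], [X' → . X], [Y → . *], [Y → . X Y], [Y → . b *] }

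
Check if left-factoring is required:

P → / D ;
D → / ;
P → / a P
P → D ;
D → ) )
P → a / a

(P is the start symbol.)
Left-factoring is needed when two productions for the same non-terminal
share a common prefix on the right-hand side.

Productions for P:
  P → / D ;
  P → / a P
  P → D ;
  P → a / a
Productions for D:
  D → / ;
  D → ) )

Found common prefix '/' in productions for P

Answer: Yes, P has productions with common prefix '/'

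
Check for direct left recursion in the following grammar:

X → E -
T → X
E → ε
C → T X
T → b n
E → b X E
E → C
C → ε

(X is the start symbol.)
No direct left recursion

Direct left recursion occurs when N → N α for some non-terminal N (the right-hand side begins with the left-hand side itself).

X → E -: starts with E
T → X: starts with X
E → ε: starts with ε
C → T X: starts with T
T → b n: starts with b
E → b X E: starts with b
E → C: starts with C
C → ε: starts with ε

No direct left recursion found.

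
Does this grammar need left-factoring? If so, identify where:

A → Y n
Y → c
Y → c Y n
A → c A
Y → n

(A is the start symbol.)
Yes, Y has productions with common prefix 'c'

Left-factoring is needed when two productions for the same non-terminal
share a common prefix on the right-hand side.

Productions for A:
  A → Y n
  A → c A
Productions for Y:
  Y → c
  Y → c Y n
  Y → n

Found common prefix 'c' in productions for Y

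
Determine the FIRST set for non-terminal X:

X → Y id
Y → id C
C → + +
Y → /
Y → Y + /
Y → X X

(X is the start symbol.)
To compute FIRST(X), examine every production with X on the left-hand side, reading each right-hand side left to right until a non-nullable symbol is reached.

FIRST sets of the other non-terminals involved (by the same procedure, iterated to a fixed point):
  FIRST(Y) = { '/', 'id' }

From X → Y id:
  - Y is a non-terminal: add FIRST(Y) \ {ε} = { '/', 'id' }
    Y is not nullable, so stop

Collecting: FIRST(X) = { '/', 'id' }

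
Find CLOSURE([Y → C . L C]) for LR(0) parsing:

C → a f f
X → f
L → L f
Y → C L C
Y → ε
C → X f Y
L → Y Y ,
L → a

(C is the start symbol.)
To compute CLOSURE, for each item [A → α.Bβ] where B is a non-terminal, add [B → .γ] for all productions B → γ; repeat for the newly added items until nothing changes.

Start with: [Y → C . L C]
  [Y → C . L C] has the dot before L: add [L → . L f], [L → . Y Y ,], [L → . a]
  [L → . Y Y ,] has the dot before Y: add [Y → . C L C], [Y → .]
  [Y → . C L C] has the dot before C: add [C → . a f f], [C → . X f Y]
  [C → . X f Y] has the dot before X: add [X → . f]
No further items can be added.

CLOSURE = { [C → . X f Y], [C → . a f f], [L → . L f], [L → . Y Y ,], [L → . a], [X → . f], [Y → . C L C], [Y → .], [Y → C . L C] }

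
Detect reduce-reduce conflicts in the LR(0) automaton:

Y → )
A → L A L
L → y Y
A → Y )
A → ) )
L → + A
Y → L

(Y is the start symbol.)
Augment with Y' → Y and build the canonical LR(0) collection (I0 = CLOSURE({[Y' → . Y]}), then GOTO on every symbol after a dot until no new states appear). It has 15 states:
  I0: { [L → . + A], [L → . y Y], [Y → . )], [Y → . L], [Y' → . Y] }  — shift
  I1: { [Y → ) .] }  — reduce
  I2: { [A → . ) )], [A → . L A L], [A → . Y )], [L → + . A], [L → . + A], [L → . y Y], [Y → . )], [Y → . L] }  — shift
  I3: { [Y → L .] }  — reduce
  I4: { [Y' → Y .] }  — accept
  I5: { [L → . + A], [L → . y Y], [L → y . Y], [Y → . )], [Y → . L] }  — shift
  I6: { [L → y Y .] }  — reduce
  I7: { [A → ) . )], [Y → ) .] }  — shift, reduce
  I8: { [L → + A .] }  — reduce
  I9: { [A → . ) )], [A → . L A L], [A → . Y )], [A → L . A L], [L → . + A], [L → . y Y], [Y → . )], [Y → . L], [Y → L .] }  — shift, reduce
  I10: { [A → Y . )] }  — shift
  I11: { [A → Y ) .] }  — reduce
  I12: { [A → L A . L], [L → . + A], [L → . y Y] }  — shift
  I13: { [A → L A L .] }  — reduce
  I14: { [A → ) ) .] }  — reduce

No state contains more than one complete item.

Answer: No reduce-reduce conflicts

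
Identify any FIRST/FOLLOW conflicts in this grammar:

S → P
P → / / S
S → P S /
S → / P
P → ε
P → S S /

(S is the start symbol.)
Yes. S → P S '/' with FOLLOW(S) on { '/' }; S → '/' P with FOLLOW(S) on { '/' }; P → '/' '/' S with FOLLOW(P) on { '/' }; P → S S '/' with FOLLOW(P) on { '/' }

A FIRST/FOLLOW conflict occurs when a non-terminal N has a nullable alternative N → β (β ⇒* ε) and another alternative N → α with FIRST(α) ∩ FOLLOW(N) ≠ ∅: on such a lookahead the parser cannot decide between expanding α and letting N vanish via β.

Nullable non-terminals: P, S.
FIRST sets used below: FIRST(S) = { '/', ε }, FIRST(P) = { '/', ε }

P: nullable alternative(s) P → ε; FOLLOW(P) = { $, '/' }
  P → / / S: FIRST \ {ε} = { '/' } — overlaps FOLLOW(P) on { '/' }: CONFLICT
  P → ε: FIRST \ {ε} = { } — this is the only nullable alternative, skip
  P → S S /: FIRST \ {ε} = { '/' } — overlaps FOLLOW(P) on { '/' }: CONFLICT

S: nullable alternative(s) S → P; FOLLOW(S) = { $, '/' }
  S → P: FIRST \ {ε} = { '/' } — this is the only nullable alternative, skip
  S → P S /: FIRST \ {ε} = { '/' } — overlaps FOLLOW(S) on { '/' }: CONFLICT
  S → / P: FIRST \ {ε} = { '/' } — overlaps FOLLOW(S) on { '/' }: CONFLICT

So the grammar has 4 FIRST/FOLLOW conflicts (marked CONFLICT above).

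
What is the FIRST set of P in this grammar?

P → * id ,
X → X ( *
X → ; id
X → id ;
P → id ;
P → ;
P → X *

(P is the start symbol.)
{ '*', ';', 'id' }

To compute FIRST(P), examine every production with P on the left-hand side, reading each right-hand side left to right until a non-nullable symbol is reached.

FIRST sets of the other non-terminals involved (by the same procedure, iterated to a fixed point):
  FIRST(X) = { ';', 'id' }

From P → * id ,:
  - '*' is a terminal: add '*' and stop
From P → id ;:
  - id is a terminal: add 'id' and stop
From P → ;:
  - ';' is a terminal: add ';' and stop
From P → X *:
  - X is a non-terminal: add FIRST(X) \ {ε} = { ';', 'id' }
    X is not nullable, so stop

Collecting: FIRST(P) = { '*', ';', 'id' }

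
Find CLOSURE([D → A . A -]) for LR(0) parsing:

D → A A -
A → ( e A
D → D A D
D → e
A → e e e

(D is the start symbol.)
{ [A → . ( e A], [A → . e e e], [D → A . A -] }

To compute CLOSURE, for each item [A → α.Bβ] where B is a non-terminal, add [B → .γ] for all productions B → γ; repeat for the newly added items until nothing changes.

Start with: [D → A . A -]
  [D → A . A -] has the dot before A: add [A → . ( e A], [A → . e e e]
No further items can be added.

CLOSURE = { [A → . ( e A], [A → . e e e], [D → A . A -] }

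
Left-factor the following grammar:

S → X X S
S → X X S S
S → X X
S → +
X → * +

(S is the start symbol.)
Left-factoring transforms A → αβ₁ | αβ₂ into A → αA' and A' → β₁ | β₂
(α is the longest common prefix among the alternatives). Repeat until
no nonterminal has two alternatives with a common prefix.

Round 1: S has alternatives sharing prefix 'X X'. Introduce S': S → X X S'
  Add: S' → S
  Add: S' → S S
  Add: S' → ε

Round 2: S' has alternatives sharing prefix 'S'. Introduce S'': S' → S S''
  Add: S'' → ε
  Add: S'' → S

No remaining common prefixes — done.

Resulting grammar:
S → X X S'
S' → S S''
S'' → ε
S'' → S
S' → ε
S → +
X → * +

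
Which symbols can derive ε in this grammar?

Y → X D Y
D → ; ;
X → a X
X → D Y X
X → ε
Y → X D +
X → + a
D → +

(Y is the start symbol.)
A non-terminal is nullable if it can derive ε (the empty string): either it has an ε-production, or it has a production whose right-hand side consists entirely of nullable non-terminals.

ε-productions: X → ε
So X is immediately nullable.
No further non-terminal can be added: every production for the remaining non-terminals contains a terminal or a non-nullable non-terminal.
Nullable = { 'X' }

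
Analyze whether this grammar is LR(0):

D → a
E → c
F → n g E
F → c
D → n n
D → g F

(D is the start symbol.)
A grammar is LR(0) if no state in the canonical LR(0) collection has:
  - both a shift item (dot before a terminal) and a complete item (shift-reduce conflict), or
  - two or more complete items (reduce-reduce conflict; the accept item [D' → D .] counts as a complete item here).

Augment with D' → D and build the canonical LR(0) collection (I0 = CLOSURE({[D' → . D]}), then GOTO on every symbol after a dot until no new states appear). It has 12 states:
  I0: { [D → . a], [D → . g F], [D → . n n], [D' → . D] }  — shift
  I1: { [D' → D .] }  — accept
  I2: { [D → a .] }  — reduce
  I3: { [D → g . F], [F → . c], [F → . n g E] }  — shift
  I4: { [D → n . n] }  — shift
  I5: { [D → n n .] }  — reduce
  I6: { [D → g F .] }  — reduce
  I7: { [F → c .] }  — reduce
  I8: { [F → n . g E] }  — shift
  I9: { [E → . c], [F → n g . E] }  — shift
  I10: { [F → n g E .] }  — reduce
  I11: { [E → c .] }  — reduce

Every state is either a pure shift/goto state or contains exactly one complete item and nothing to shift — no conflicts. The grammar is LR(0).

Answer: Yes, the grammar is LR(0)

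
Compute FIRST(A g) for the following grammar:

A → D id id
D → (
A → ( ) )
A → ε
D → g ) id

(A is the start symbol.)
FIRST sets of the non-terminals involved (from the grammar, by fixed-point iteration):
  FIRST(A) = { '(', 'g', ε }

To compute FIRST(A g), process the symbols left to right:
Symbol A is a non-terminal. Add FIRST(A) \ {ε} = { '(', 'g' }
A is nullable (ε ∈ FIRST(A)), continue to the next symbol.
Symbol g is a terminal. Add 'g' and stop.
FIRST(A g) = { '(', 'g' }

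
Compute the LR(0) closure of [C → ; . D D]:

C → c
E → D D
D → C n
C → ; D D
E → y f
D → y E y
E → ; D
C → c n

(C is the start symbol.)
Start with: [C → ; . D D]
  [C → ; . D D] has the dot before D: add [D → . C n], [D → . y E y]
  [D → . C n] has the dot before C: add [C → . c], [C → . ; D D], [C → . c n]
No further items can be added.

CLOSURE = { [C → . ; D D], [C → . c n], [C → . c], [C → ; . D D], [D → . C n], [D → . y E y] }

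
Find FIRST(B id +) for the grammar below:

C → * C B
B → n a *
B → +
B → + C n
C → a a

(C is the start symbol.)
FIRST sets of the non-terminals involved (from the grammar, by fixed-point iteration):
  FIRST(B) = { '+', 'n' }

To compute FIRST(B id +), process the symbols left to right:
Symbol B is a non-terminal. Add FIRST(B) \ {ε} = { '+', 'n' }
B is not nullable (ε ∉ FIRST(B)), so stop here.
FIRST(B id +) = { '+', 'n' }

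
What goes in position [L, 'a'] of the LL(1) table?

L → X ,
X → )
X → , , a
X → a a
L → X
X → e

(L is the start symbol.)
L → X ,, L → X

To find M[L, 'a'], we find productions for L where 'a' is in the predict set (PREDICT(N → α) = (FIRST(α) \ {ε}) ∪ (FOLLOW(N) if α ⇒* ε)).

Relevant sets:
  FIRST(X) = { ')', ',', 'a', 'e' }

L → X ,: PREDICT = { ')', ',', 'a', 'e' }
  'a' is in predict set, so this production goes in M[L, 'a']
L → X: PREDICT = { ')', ',', 'a', 'e' }
  'a' is in predict set, so this production goes in M[L, 'a']

M[L, 'a'] = L → X ,, L → X  (a multiply-defined cell — the grammar is not LL(1))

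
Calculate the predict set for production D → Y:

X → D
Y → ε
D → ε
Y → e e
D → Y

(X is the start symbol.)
PREDICT(D → Y) = (FIRST(RHS) \ {ε}) ∪ (FOLLOW(D) if ε ∈ FIRST(RHS), i.e. RHS ⇒* ε)
FIRST(Y) = { 'e', ε }
FIRST(Y) = { 'e', ε }
ε ∈ FIRST(Y) (the right-hand side is nullable), so add FOLLOW(D) = { $ }
PREDICT(D → Y) = { $, 'e' }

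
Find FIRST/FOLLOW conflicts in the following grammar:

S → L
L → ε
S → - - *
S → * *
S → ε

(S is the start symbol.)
No FIRST/FOLLOW conflicts.

A FIRST/FOLLOW conflict occurs when a non-terminal N has a nullable alternative N → β (β ⇒* ε) and another alternative N → α with FIRST(α) ∩ FOLLOW(N) ≠ ∅: on such a lookahead the parser cannot decide between expanding α and letting N vanish via β.

Nullable non-terminals: L, S.
FIRST sets used below: FIRST(L) = { ε }
L has a nullable alternative but only one production, so nothing to check.

S: nullable alternative(s) S → L, S → ε; FOLLOW(S) = { $ }
  S → L: FIRST \ {ε} = { } — disjoint from FOLLOW(S)
  S → - - *: FIRST \ {ε} = { '-' } — disjoint from FOLLOW(S)
  S → * *: FIRST \ {ε} = { '*' } — disjoint from FOLLOW(S)
  S → ε: FIRST \ {ε} = { } — disjoint from FOLLOW(S)

No FIRST/FOLLOW conflicts found.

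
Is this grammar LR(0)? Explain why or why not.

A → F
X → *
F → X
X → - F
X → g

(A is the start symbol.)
Yes, the grammar is LR(0)

Augment with A' → A and build the canonical LR(0) collection (I0 = CLOSURE({[A' → . A]}), then GOTO on every symbol after a dot until no new states appear). It has 8 states:
  I0: { [A → . F], [A' → . A], [F → . X], [X → . *], [X → . - F], [X → . g] }  — shift
  I1: { [X → * .] }  — reduce
  I2: { [F → . X], [X → - . F], [X → . *], [X → . - F], [X → . g] }  — shift
  I3: { [A' → A .] }  — accept
  I4: { [A → F .] }  — reduce
  I5: { [F → X .] }  — reduce
  I6: { [X → g .] }  — reduce
  I7: { [X → - F .] }  — reduce

Every state is either a pure shift/goto state or contains exactly one complete item and nothing to shift — no conflicts. The grammar is LR(0).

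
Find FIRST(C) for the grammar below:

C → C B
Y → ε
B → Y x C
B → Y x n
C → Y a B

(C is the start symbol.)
{ 'a' }

FIRST sets of the other non-terminals involved (by the same procedure, iterated to a fixed point):
  FIRST(Y) = { ε }

From C → C B:
  - C is the symbol being defined: contributes nothing new
    C is not nullable, so stop
From C → Y a B:
  - Y is a non-terminal: add FIRST(Y) \ {ε} = { }
    Y is nullable, so continue to the next symbol
  - a is a terminal: add 'a' and stop

Collecting: FIRST(C) = { 'a' }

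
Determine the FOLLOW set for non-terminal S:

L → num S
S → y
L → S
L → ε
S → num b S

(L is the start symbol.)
To compute FOLLOW(S), find every occurrence of S on a right-hand side N → α S β: add FIRST(β) \ {ε}, and if β is empty or nullable also add FOLLOW(N). Iterate to a fixed point.

In L → num S: S is at the end, add FOLLOW(L)
In L → S: S is at the end, add FOLLOW(L)
In S → num b S: S is at the end; this adds FOLLOW(S) to itself — nothing new

The FOLLOW sets referred to above (computed the same way, to a fixed point):
  FOLLOW(L) = { $ }

Taking the union: FOLLOW(S) = { $ }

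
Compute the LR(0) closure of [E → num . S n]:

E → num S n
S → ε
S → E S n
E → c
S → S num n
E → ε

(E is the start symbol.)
Start with: [E → num . S n]
  [E → num . S n] has the dot before S: add [S → .], [S → . E S n], [S → . S num n]
  [S → . E S n] has the dot before E: add [E → . num S n], [E → . c], [E → .]
No further items can be added.

CLOSURE = { [E → . c], [E → . num S n], [E → .], [E → num . S n], [S → . E S n], [S → . S num n], [S → .] }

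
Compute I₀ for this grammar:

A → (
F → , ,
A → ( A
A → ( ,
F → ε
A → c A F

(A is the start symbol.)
{ [A → . ( ,], [A → . ( A], [A → . (], [A → . c A F], [A' → . A] }

First, augment the grammar with A' → A
I₀ = CLOSURE({ [A' → . A] }):
  [A' → . A] has the dot before A: add [A → . (], [A → . ( A], [A → . ( ,], [A → . c A F]
No further items can be added.

I₀ = { [A → . ( ,], [A → . ( A], [A → . (], [A → . c A F], [A' → . A] }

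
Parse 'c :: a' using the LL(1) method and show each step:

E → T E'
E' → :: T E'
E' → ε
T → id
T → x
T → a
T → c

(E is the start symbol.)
Stack is shown with the top on the left.

Stack      Input     Action
---------------------------
E $        c :: a $  output E → T E'
T E' $     c :: a $  output T → c
c E' $     c :: a $  match 'c'
E' $       :: a $    output E' → :: T E'
:: T E' $  :: a $    match '::'
T E' $     a $       output T → a
a E' $     a $       match 'a'
E' $       $         output E' → ε
$          $         accept

The string is accepted.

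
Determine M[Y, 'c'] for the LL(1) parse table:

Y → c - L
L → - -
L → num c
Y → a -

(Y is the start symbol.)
To find M[Y, 'c'], we find productions for Y where 'c' is in the predict set (PREDICT(N → α) = (FIRST(α) \ {ε}) ∪ (FOLLOW(N) if α ⇒* ε)).

Y → c - L: PREDICT = { 'c' }
  'c' is in predict set, so this production goes in M[Y, 'c']
Y → a -: PREDICT = { 'a' }

M[Y, 'c'] = Y → c - L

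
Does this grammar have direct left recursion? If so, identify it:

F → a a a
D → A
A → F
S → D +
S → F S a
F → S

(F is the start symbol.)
No direct left recursion

Direct left recursion occurs when N → N α for some non-terminal N (the right-hand side begins with the left-hand side itself).

F → a a a: starts with a
D → A: starts with A
A → F: starts with F
S → D +: starts with D
S → F S a: starts with F
F → S: starts with S

No direct left recursion found.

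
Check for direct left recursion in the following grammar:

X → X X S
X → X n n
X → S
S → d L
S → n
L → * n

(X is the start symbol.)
X → X X S: LEFT RECURSIVE (starts with X)
X → X n n: LEFT RECURSIVE (starts with X)
X → S: starts with S
S → d L: starts with d
S → n: starts with n
L → * n: starts with '*'

The grammar has direct left recursion on: X.

Answer: Yes, X is left-recursive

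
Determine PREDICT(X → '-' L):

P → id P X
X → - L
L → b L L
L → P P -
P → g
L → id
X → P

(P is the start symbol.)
{ '-' }

PREDICT(X → '-' L) = (FIRST(RHS) \ {ε}) ∪ (FOLLOW(X) if ε ∈ FIRST(RHS), i.e. RHS ⇒* ε)
FIRST('-' L) = { '-' }
ε ∉ FIRST('-' L), so FOLLOW(X) is not added.
PREDICT(X → '-' L) = { '-' }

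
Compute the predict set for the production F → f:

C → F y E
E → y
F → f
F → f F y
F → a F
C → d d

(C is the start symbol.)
PREDICT(F → f) = (FIRST(RHS) \ {ε}) ∪ (FOLLOW(F) if ε ∈ FIRST(RHS), i.e. RHS ⇒* ε)
FIRST(f) = { 'f' }
ε ∉ FIRST(f), so FOLLOW(F) is not added.
PREDICT(F → f) = { 'f' }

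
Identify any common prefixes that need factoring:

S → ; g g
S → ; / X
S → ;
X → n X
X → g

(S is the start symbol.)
Yes, S has productions with common prefix ';'

Left-factoring is needed when two productions for the same non-terminal
share a common prefix on the right-hand side.

Productions for S:
  S → ; g g
  S → ; / X
  S → ;
Productions for X:
  X → n X
  X → g

Found common prefix ';' in productions for S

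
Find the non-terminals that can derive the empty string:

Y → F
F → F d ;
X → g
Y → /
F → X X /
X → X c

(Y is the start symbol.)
There are no ε-productions, so no non-terminal can derive ε.
No non-terminals are nullable.

Answer: None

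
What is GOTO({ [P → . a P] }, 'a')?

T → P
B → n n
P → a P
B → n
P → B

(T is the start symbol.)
GOTO(I, 'a') = CLOSURE({ [A → αX.β] : [A → α.Xβ] ∈ I, X = 'a' })

Items with dot before 'a', with the dot advanced:
  [P → . a P] → [P → a . P]
Closure of the advanced items:
  [P → a . P] has the dot before P: add [P → . a P], [P → . B]
  [P → . B] has the dot before B: add [B → . n n], [B → . n]

GOTO = { [B → . n n], [B → . n], [P → . B], [P → . a P], [P → a . P] }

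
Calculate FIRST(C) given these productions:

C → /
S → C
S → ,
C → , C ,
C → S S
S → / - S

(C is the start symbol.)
FIRST sets of the other non-terminals involved (by the same procedure, iterated to a fixed point):
  FIRST(S) = { ',', '/' }

From C → /:
  - '/' is a terminal: add '/' and stop
From C → , C ,:
  - ',' is a terminal: add ',' and stop
From C → S S:
  - S is a non-terminal: add FIRST(S) \ {ε} = { ',', '/' }
    S is not nullable, so stop

Collecting: FIRST(C) = { ',', '/' }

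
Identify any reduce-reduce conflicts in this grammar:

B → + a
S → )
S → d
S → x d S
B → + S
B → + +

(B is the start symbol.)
A reduce-reduce conflict occurs when an LR(0) state has two complete items [A → α .] and [B → β .] — both call for a reduction, and with no lookahead the parser cannot choose between them.

Augment with B' → B and build the canonical LR(0) collection (I0 = CLOSURE({[B' → . B]}), then GOTO on every symbol after a dot until no new states appear). It has 11 states:
  I0: { [B → . + +], [B → . + S], [B → . + a], [B' → . B] }  — shift
  I1: { [B → + . +], [B → + . S], [B → + . a], [S → . )], [S → . d], [S → . x d S] }  — shift
  I2: { [B' → B .] }  — accept
  I3: { [S → ) .] }  — reduce
  I4: { [B → + + .] }  — reduce
  I5: { [B → + S .] }  — reduce
  I6: { [B → + a .] }  — reduce
  I7: { [S → d .] }  — reduce
  I8: { [S → x . d S] }  — shift
  I9: { [S → . )], [S → . d], [S → . x d S], [S → x d . S] }  — shift
  I10: { [S → x d S .] }  — reduce

No state contains more than one complete item.

Answer: No reduce-reduce conflicts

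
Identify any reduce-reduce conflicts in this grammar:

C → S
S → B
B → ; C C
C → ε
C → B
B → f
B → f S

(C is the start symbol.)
Yes — I2: [C → B .] vs [S → B .]

A reduce-reduce conflict occurs when an LR(0) state has two complete items [A → α .] and [B → β .] — both call for a reduction, and with no lookahead the parser cannot choose between them.

Augment with C' → C and build the canonical LR(0) collection (I0 = CLOSURE({[C' → . C]}), then GOTO on every symbol after a dot until no new states appear). It has 10 states:
  I0: { [B → . ; C C], [B → . f S], [B → . f], [C → . B], [C → . S], [C → .], [C' → . C], [S → . B] }  — shift, reduce
  I1: { [B → . ; C C], [B → . f S], [B → . f], [B → ; . C C], [C → . B], [C → . S], [C → .], [S → . B] }  — shift, reduce
  I2: { [C → B .], [S → B .] }  — 2 reduces
  I3: { [C' → C .] }  — accept
  I4: { [C → S .] }  — reduce
  I5: { [B → . ; C C], [B → . f S], [B → . f], [B → f . S], [B → f .], [S → . B] }  — shift, reduce
  I6: { [S → B .] }  — reduce
  I7: { [B → f S .] }  — reduce
  I8: { [B → . ; C C], [B → . f S], [B → . f], [B → ; C . C], [C → . B], [C → . S], [C → .], [S → . B] }  — shift, reduce
  I9: { [B → ; C C .] }  — reduce

I2 contains complete items [C → B .], [S → B .] — reduce-reduce conflict.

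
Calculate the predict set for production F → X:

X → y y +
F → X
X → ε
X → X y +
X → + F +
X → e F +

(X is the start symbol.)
PREDICT(F → X) = (FIRST(RHS) \ {ε}) ∪ (FOLLOW(F) if ε ∈ FIRST(RHS), i.e. RHS ⇒* ε)
FIRST(X) = { '+', 'e', 'y', ε }
FIRST(X) = { '+', 'e', 'y', ε }
ε ∈ FIRST(X) (the right-hand side is nullable), so add FOLLOW(F) = { '+' }
PREDICT(F → X) = { '+', 'e', 'y' }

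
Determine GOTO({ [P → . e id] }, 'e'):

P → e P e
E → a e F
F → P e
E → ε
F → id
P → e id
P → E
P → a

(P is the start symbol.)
{ [P → e . id] }

GOTO(I, 'e') = CLOSURE({ [A → αX.β] : [A → α.Xβ] ∈ I, X = 'e' })

Items with dot before 'e', with the dot advanced:
  [P → . e id] → [P → e . id]
Closure adds nothing (no advanced item has the dot before a non-terminal).

GOTO = { [P → e . id] }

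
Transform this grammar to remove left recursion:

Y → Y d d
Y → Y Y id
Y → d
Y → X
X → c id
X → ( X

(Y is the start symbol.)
Y → d Y'
Y → X Y'
Y' → d d Y'
Y' → Y id Y'
Y' → ε
X → c id
X → ( X

Y is directly left-recursive. The standard transformation for
  A → A α₁ | ... | A α_m | β₁ | ... | β_n
is
  A  → β₁ A' | ... | β_n A'
  A' → α₁ A' | ... | α_m A' | ε

Y → d becomes Y → d Y'
Y → X becomes Y → X Y'
Y → Y d d becomes Y' → d d Y'
Y → Y Y id becomes Y' → Y id Y'
Add Y' → ε

Productions for other non-terminals are unchanged:
  X → c id
  X → ( X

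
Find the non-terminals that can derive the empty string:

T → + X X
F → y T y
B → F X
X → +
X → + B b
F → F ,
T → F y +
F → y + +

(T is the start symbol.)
A non-terminal is nullable if it can derive ε (the empty string): either it has an ε-production, or it has a production whose right-hand side consists entirely of nullable non-terminals.

There are no ε-productions, so no non-terminal can derive ε.
No non-terminals are nullable.

Answer: None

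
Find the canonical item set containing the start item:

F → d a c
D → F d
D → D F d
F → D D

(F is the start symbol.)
{ [D → . D F d], [D → . F d], [F → . D D], [F → . d a c], [F' → . F] }

First, augment the grammar with F' → F
I₀ = CLOSURE({ [F' → . F] }):
  [F' → . F] has the dot before F: add [F → . d a c], [F → . D D]
  [F → . D D] has the dot before D: add [D → . F d], [D → . D F d]
No further items can be added.

I₀ = { [D → . D F d], [D → . F d], [F → . D D], [F → . d a c], [F' → . F] }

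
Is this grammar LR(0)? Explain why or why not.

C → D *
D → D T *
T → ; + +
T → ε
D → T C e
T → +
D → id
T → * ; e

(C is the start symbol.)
No. Shift-reduce conflict between [T → .] and [D → . id]

Augment with C' → C and build the canonical LR(0) collection (I0 = CLOSURE({[C' → . C]}), then GOTO on every symbol after a dot until no new states appear). It has 17 states:
  I0: { [C → . D *], [C' → . C], [D → . D T *], [D → . T C e], [D → . id], [T → . * ; e], [T → . +], [T → . ; + +], [T → .] }  — shift, reduce
  I1: { [T → * . ; e] }  — shift
  I2: { [T → + .] }  — reduce
  I3: { [T → ; . + +] }  — shift
  I4: { [C' → C .] }  — accept
  I5: { [C → D . *], [D → D . T *], [T → . * ; e], [T → . +], [T → . ; + +], [T → .] }  — shift, reduce
  I6: { [C → . D *], [D → . D T *], [D → . T C e], [D → . id], [D → T . C e], [T → . * ; e], [T → . +], [T → . ; + +], [T → .] }  — shift, reduce
  I7: { [D → id .] }  — reduce
  I8: { [D → T C . e] }  — shift
  I9: { [D → T C e .] }  — reduce
  I10: { [C → D * .], [T → * . ; e] }  — shift, reduce
  I11: { [D → D T . *] }  — shift
  I12: { [D → D T * .] }  — reduce
  I13: { [T → * ; . e] }  — shift
  I14: { [T → * ; e .] }  — reduce
  I15: { [T → ; + . +] }  — shift
  I16: { [T → ; + + .] }  — reduce

Conflict in state I0:
  Shift-reduce conflict between [T → .] and [D → . id]
So the grammar is NOT LR(0).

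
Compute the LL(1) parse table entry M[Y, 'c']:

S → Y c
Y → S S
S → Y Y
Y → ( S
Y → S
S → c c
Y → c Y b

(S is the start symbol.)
To find M[Y, 'c'], we find productions for Y where 'c' is in the predict set (PREDICT(N → α) = (FIRST(α) \ {ε}) ∪ (FOLLOW(N) if α ⇒* ε)).

Relevant sets:
  FIRST(S) = { '(', 'c' }

Y → S S: PREDICT = { '(', 'c' }
  'c' is in predict set, so this production goes in M[Y, 'c']
Y → ( S: PREDICT = { '(' }
Y → S: PREDICT = { '(', 'c' }
  'c' is in predict set, so this production goes in M[Y, 'c']
Y → c Y b: PREDICT = { 'c' }
  'c' is in predict set, so this production goes in M[Y, 'c']

M[Y, 'c'] = Y → S S, Y → S, Y → c Y b  (a multiply-defined cell — the grammar is not LL(1))

Answer: Y → S S, Y → S, Y → c Y b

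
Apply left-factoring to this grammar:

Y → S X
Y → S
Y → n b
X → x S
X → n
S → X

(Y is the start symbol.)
Y → S Y'
Y' → X
Y' → ε
Y → n b
X → x S
X → n
S → X

Left-factoring transforms A → αβ₁ | αβ₂ into A → αA' and A' → β₁ | β₂
(α is the longest common prefix among the alternatives). Repeat until
no nonterminal has two alternatives with a common prefix.

Round 1: Y has alternatives sharing prefix 'S'. Introduce Y': Y → S Y'
  Add: Y' → X
  Add: Y' → ε

No remaining common prefixes — done.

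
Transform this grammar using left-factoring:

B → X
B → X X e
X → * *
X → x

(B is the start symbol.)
Left-factoring transforms A → αβ₁ | αβ₂ into A → αA' and A' → β₁ | β₂
(α is the longest common prefix among the alternatives). Repeat until
no nonterminal has two alternatives with a common prefix.

Round 1: B has alternatives sharing prefix 'X'. Introduce B': B → X B'
  Add: B' → ε
  Add: B' → X e

No remaining common prefixes — done.

Resulting grammar:
B → X B'
B' → ε
B' → X e
X → * *
X → x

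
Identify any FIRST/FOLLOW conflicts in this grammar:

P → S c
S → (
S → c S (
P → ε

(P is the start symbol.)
A FIRST/FOLLOW conflict occurs when a non-terminal N has a nullable alternative N → β (β ⇒* ε) and another alternative N → α with FIRST(α) ∩ FOLLOW(N) ≠ ∅: on such a lookahead the parser cannot decide between expanding α and letting N vanish via β.

Nullable non-terminals: P.
FIRST sets used below: FIRST(S) = { '(', 'c' }

P: nullable alternative(s) P → ε; FOLLOW(P) = { $ }
  P → S c: FIRST \ {ε} = { '(', 'c' } — disjoint from FOLLOW(P)
  P → ε: FIRST \ {ε} = { } — this is the only nullable alternative, skip

S has no nullable alternative, so no FIRST/FOLLOW check is needed there.

No FIRST/FOLLOW conflicts found.

Answer: No FIRST/FOLLOW conflicts.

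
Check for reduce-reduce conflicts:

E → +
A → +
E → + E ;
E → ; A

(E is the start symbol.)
Augment with E' → E and build the canonical LR(0) collection (I0 = CLOSURE({[E' → . E]}), then GOTO on every symbol after a dot until no new states appear). It has 8 states:
  I0: { [E → . + E ;], [E → . +], [E → . ; A], [E' → . E] }  — shift
  I1: { [E → + . E ;], [E → + .], [E → . + E ;], [E → . +], [E → . ; A] }  — shift, reduce
  I2: { [A → . +], [E → ; . A] }  — shift
  I3: { [E' → E .] }  — accept
  I4: { [A → + .] }  — reduce
  I5: { [E → ; A .] }  — reduce
  I6: { [E → + E . ;] }  — shift
  I7: { [E → + E ; .] }  — reduce

No state contains more than one complete item.

Answer: No reduce-reduce conflicts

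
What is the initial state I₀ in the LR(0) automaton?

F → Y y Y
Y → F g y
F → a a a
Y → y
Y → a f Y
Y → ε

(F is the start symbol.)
{ [F → . Y y Y], [F → . a a a], [F' → . F], [Y → . F g y], [Y → . a f Y], [Y → . y], [Y → .] }

First, augment the grammar with F' → F
I₀ = CLOSURE({ [F' → . F] }):
  [F' → . F] has the dot before F: add [F → . Y y Y], [F → . a a a]
  [F → . Y y Y] has the dot before Y: add [Y → . F g y], [Y → . y], [Y → . a f Y], [Y → .]
No further items can be added.

I₀ = { [F → . Y y Y], [F → . a a a], [F' → . F], [Y → . F g y], [Y → . a f Y], [Y → . y], [Y → .] }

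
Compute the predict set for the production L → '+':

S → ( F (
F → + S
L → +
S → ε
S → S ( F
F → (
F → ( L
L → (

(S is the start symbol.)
PREDICT(L → '+') = (FIRST(RHS) \ {ε}) ∪ (FOLLOW(L) if ε ∈ FIRST(RHS), i.e. RHS ⇒* ε)
FIRST('+') = { '+' }
ε ∉ FIRST('+'), so FOLLOW(L) is not added.
PREDICT(L → '+') = { '+' }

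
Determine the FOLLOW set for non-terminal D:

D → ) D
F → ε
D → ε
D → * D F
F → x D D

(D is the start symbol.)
D is the start symbol, so $ ∈ FOLLOW(D).
In D → ) D: D is at the end; this adds FOLLOW(D) to itself — nothing new
In D → * D F: D is followed by F, add FIRST(F) \ {ε} = { 'x' }
  F is nullable, so FOLLOW(D) is also included — that is the set being defined, nothing new
In F → x D D: D is followed by D, add FIRST(D) \ {ε} = { ')', '*' }
  D is nullable, so also add FOLLOW(F)
In F → x D D: D is at the end, add FOLLOW(F)

The FOLLOW sets referred to above (computed the same way, to a fixed point):
  FOLLOW(F) = { $, ')', '*', 'x' }

Taking the union: FOLLOW(D) = { $, ')', '*', 'x' }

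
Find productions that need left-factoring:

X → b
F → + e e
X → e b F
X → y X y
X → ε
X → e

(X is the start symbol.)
Yes, X has productions with common prefix 'e'

Left-factoring is needed when two productions for the same non-terminal
share a common prefix on the right-hand side.

Productions for X:
  X → b
  X → e b F
  X → y X y
  X → ε
  X → e

Found common prefix 'e' in productions for X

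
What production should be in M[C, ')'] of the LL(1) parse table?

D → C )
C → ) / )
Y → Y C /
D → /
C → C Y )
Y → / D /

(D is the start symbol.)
C → ) / ), C → C Y )

To find M[C, ')'], we find productions for C where ')' is in the predict set (PREDICT(N → α) = (FIRST(α) \ {ε}) ∪ (FOLLOW(N) if α ⇒* ε)).

Relevant sets:
  FIRST(C) = { ')' }

C → ) / ): PREDICT = { ')' }
  ')' is in predict set, so this production goes in M[C, ')']
C → C Y ): PREDICT = { ')' }
  ')' is in predict set, so this production goes in M[C, ')']

M[C, ')'] = C → ) / ), C → C Y )  (a multiply-defined cell — the grammar is not LL(1))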